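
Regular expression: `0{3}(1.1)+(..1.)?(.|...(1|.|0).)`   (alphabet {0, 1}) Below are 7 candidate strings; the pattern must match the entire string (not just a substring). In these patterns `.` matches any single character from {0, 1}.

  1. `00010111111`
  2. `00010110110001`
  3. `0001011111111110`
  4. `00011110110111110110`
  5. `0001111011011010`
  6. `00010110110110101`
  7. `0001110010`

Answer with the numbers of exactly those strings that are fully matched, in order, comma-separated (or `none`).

1, 2, 3, 4, 5, 6

1 → match
2 → match
3 → match
4 → match
5 → match
6 → match
7 → no match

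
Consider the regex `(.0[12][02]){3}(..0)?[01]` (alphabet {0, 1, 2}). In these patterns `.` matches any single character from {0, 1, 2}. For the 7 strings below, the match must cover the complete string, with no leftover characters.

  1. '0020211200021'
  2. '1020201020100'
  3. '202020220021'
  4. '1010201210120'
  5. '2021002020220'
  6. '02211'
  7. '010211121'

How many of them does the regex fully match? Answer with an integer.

1 → no match
2 → match
3 → no match
4 → match
5 → no match
6 → no match
7 → no match
Total matched: 2

2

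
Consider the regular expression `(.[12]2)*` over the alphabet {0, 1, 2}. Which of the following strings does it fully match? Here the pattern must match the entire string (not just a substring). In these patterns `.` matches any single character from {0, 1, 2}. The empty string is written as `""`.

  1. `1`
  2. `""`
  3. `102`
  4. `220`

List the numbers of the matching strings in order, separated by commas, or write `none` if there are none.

2

1 → no match
2 → match
3 → no match
4 → no match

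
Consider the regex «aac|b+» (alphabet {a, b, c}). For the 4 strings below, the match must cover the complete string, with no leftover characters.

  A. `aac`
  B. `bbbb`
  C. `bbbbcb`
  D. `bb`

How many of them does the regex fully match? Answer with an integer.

A → match
B → match
C → no match
D → match
Total matched: 3

3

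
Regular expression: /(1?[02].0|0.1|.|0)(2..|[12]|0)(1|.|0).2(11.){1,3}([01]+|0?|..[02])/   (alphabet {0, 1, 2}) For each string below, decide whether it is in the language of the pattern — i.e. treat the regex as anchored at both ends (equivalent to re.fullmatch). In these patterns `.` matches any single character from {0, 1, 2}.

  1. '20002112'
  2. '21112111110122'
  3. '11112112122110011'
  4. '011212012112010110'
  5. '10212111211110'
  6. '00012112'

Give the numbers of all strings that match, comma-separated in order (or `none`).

1, 2, 4, 6

1 → match
2 → match
3 → no match
4 → match
5 → no match
6 → match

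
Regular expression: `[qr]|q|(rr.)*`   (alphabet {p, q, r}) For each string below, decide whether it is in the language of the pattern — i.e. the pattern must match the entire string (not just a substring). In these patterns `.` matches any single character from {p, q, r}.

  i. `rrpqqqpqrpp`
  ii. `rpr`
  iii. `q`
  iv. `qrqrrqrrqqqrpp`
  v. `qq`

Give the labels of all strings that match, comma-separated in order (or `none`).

i → no match
ii → no match
iii → match
iv → no match
v → no match

iii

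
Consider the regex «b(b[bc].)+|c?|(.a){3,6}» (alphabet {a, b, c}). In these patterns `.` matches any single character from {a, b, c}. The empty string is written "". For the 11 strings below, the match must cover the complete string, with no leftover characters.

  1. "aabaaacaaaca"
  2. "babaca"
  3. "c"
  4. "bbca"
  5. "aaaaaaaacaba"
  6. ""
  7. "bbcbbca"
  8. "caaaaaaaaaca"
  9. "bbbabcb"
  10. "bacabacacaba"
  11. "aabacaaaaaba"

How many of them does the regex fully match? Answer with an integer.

11

1. "aabaaacaaaca" → match
2. "babaca" → match
3. "c" → match
4. "bbca" → match
5. "aaaaaaaacaba" → match
6. "" → match
7. "bbcbbca" → match
8. "caaaaaaaaaca" → match
9. "bbbabcb" → match
10. "bacabacacaba" → match
11. "aabacaaaaaba" → match
Total matched: 11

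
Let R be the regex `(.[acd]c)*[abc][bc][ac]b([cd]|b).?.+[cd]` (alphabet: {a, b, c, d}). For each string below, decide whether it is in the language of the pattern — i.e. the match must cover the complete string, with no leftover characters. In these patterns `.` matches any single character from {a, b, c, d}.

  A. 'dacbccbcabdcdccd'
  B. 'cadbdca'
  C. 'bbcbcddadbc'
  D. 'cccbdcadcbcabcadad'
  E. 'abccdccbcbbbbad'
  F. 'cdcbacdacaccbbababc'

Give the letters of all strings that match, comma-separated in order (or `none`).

A → match
B → no match
C → match
D → match
E → no match
F → match

A, C, D, F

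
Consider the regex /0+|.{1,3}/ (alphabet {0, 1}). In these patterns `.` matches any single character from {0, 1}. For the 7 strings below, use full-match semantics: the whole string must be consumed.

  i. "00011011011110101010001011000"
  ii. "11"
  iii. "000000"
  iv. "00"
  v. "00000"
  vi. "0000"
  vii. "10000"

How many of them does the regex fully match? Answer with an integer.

i → no match
ii → match
iii → match
iv → match
v → match
vi → match
vii → no match
Total matched: 5

5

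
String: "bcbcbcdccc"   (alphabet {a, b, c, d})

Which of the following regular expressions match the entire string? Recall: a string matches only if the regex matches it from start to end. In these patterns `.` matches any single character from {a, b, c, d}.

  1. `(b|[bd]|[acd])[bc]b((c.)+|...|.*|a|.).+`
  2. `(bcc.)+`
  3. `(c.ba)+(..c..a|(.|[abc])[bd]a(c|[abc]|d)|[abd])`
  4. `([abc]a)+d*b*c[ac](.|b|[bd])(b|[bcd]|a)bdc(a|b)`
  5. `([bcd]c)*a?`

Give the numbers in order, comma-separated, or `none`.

1 → match
2 → no match — must start with "bcc"
3 → no match — must start with "c"
4 → no match
5 → match

1, 5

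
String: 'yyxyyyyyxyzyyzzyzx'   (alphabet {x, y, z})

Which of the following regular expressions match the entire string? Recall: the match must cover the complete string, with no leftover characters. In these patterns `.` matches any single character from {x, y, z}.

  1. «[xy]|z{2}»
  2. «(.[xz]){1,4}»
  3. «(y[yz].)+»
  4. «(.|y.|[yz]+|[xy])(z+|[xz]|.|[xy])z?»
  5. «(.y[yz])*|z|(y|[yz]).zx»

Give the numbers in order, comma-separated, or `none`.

1 → no match
2 → no match
3 → match
4 → no match
5 → no match

3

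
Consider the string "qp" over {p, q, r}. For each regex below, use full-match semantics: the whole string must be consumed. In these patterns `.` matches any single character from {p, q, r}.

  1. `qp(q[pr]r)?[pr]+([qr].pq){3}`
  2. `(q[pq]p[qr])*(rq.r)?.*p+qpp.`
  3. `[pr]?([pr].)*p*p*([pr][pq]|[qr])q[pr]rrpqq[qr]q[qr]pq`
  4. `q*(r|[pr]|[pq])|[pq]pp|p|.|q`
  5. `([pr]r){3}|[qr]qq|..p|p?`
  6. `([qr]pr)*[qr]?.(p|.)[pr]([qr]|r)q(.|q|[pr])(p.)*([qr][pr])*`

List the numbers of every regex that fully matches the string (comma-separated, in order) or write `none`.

4

1 → no match — must end with "pq"
2 → no match
3 → no match — must end with "pq"
4 → match
5 → no match
6 → no match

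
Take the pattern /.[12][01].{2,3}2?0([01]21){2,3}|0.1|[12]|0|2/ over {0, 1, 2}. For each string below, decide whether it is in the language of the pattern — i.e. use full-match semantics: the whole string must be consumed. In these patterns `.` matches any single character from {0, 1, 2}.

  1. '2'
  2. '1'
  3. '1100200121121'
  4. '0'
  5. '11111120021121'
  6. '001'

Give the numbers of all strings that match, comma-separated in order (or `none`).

1 → match
2 → match
3 → match
4 → match
5 → match
6 → match

1, 2, 3, 4, 5, 6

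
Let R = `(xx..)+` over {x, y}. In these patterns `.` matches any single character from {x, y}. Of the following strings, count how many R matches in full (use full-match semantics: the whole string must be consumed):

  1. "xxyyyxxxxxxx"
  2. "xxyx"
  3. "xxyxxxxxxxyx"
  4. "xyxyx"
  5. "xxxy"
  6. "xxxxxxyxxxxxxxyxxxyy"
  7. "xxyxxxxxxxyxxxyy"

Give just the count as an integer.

1 → no match
2 → match
3 → match
4 → no match — must start with "xx"
5 → match
6 → match
7 → match
Total matched: 5

5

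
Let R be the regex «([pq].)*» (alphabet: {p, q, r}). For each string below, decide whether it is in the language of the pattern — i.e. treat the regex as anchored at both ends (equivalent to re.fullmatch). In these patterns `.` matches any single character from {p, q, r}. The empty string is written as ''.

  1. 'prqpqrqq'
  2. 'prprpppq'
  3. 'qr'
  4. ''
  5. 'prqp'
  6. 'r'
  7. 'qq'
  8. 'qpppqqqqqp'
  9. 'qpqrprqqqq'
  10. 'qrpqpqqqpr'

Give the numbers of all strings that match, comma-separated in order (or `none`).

1, 2, 3, 4, 5, 7, 8, 9, 10

1 → match
2 → match
3 → match
4 → match
5 → match
6 → no match
7 → match
8 → match
9 → match
10 → match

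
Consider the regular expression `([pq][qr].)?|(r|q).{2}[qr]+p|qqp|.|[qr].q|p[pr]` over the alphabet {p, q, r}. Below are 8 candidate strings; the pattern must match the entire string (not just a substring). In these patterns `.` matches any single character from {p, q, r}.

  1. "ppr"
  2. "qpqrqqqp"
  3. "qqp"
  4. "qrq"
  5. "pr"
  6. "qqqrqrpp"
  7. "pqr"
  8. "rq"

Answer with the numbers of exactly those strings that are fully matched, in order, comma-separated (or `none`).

2, 3, 4, 5, 7

1 → no match
2 → match
3 → match
4 → match
5 → match
6 → no match
7 → match
8 → no match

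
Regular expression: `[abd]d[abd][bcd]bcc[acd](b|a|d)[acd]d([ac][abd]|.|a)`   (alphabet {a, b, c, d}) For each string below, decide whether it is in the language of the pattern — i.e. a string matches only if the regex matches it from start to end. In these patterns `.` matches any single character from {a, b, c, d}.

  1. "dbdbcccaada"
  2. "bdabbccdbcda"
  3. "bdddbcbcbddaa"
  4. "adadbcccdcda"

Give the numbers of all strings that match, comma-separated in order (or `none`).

2, 4

1. "dbdbcccaada" → no match
2. "bdabbccdbcda" → match
3 → no match
4. "adadbcccdcda" → match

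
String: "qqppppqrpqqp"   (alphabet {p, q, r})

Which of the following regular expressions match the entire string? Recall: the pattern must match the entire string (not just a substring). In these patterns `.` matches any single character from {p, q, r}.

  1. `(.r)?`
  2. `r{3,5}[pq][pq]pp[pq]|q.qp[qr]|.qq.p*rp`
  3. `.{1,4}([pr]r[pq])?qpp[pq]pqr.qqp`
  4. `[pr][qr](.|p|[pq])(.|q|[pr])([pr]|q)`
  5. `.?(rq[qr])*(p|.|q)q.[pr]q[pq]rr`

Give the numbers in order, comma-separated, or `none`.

1 → no match
2 → no match
3 → match
4 → no match
5 → no match — must end with "rr"

3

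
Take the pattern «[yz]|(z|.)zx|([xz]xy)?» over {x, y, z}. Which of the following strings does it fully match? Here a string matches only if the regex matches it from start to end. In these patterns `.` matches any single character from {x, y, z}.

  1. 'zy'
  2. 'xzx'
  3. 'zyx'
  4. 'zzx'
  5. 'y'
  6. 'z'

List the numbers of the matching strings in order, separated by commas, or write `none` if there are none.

2, 4, 5, 6

1. 'zy' → no match
2. 'xzx' → match
3. 'zyx' → no match
4. 'zzx' → match
5. 'y' → match
6. 'z' → match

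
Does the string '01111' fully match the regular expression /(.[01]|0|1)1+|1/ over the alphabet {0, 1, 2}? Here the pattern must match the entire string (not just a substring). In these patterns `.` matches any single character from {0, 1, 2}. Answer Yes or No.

Yes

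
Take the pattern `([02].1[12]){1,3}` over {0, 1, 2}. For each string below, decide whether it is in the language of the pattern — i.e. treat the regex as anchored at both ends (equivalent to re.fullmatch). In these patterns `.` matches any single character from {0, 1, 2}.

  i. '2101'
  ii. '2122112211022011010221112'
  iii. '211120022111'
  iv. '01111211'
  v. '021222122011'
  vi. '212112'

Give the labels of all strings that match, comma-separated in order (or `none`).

v

i → no match
ii → no match
iii → no match
iv → no match
v → match
vi → no match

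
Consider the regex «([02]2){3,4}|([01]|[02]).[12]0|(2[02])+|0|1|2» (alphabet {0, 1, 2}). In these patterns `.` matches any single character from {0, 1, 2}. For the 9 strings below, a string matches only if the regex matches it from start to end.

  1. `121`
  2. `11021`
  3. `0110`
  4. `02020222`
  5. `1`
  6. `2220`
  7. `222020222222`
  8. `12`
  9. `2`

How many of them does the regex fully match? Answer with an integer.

1 → no match
2 → no match
3 → match
4 → match
5 → match
6 → match
7 → match
8 → no match
9 → match
Total matched: 6

6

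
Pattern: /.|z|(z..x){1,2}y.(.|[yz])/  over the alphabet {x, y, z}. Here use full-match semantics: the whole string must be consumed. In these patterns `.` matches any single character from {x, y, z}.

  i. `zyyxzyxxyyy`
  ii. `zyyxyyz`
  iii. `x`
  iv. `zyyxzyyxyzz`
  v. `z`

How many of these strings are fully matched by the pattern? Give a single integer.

5

i → match
ii → match
iii → match
iv → match
v → match
Total matched: 5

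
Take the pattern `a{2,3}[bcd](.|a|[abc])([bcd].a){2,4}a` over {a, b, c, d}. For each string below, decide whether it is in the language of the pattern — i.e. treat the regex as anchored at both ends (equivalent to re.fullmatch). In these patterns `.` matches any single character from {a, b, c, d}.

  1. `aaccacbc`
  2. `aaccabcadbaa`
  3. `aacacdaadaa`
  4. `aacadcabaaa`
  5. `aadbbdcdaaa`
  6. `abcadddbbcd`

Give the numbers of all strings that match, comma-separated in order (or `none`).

1. `aaccacbc` → no match — must end with `aa`
2. `aaccabcadbaa` → no match
3. `aacacdaadaa` → no match
4. `aacadcabaaa` → match
5. `aadbbdcdaaa` → no match
6. `abcadddbbcd` → no match — must end with `aa`

4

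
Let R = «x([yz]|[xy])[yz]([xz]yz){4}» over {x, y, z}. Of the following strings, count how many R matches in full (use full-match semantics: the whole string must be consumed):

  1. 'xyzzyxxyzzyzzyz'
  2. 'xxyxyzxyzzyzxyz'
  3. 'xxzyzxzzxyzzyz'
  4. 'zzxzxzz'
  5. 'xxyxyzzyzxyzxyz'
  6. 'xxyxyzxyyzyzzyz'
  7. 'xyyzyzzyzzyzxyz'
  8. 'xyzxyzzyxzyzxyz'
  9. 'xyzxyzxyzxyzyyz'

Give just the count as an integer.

3

1 → no match
2 → match
3 → no match
4. 'zzxzxzz' → no match — must start with 'x'
5 → match
6 → no match
7 → match
8 → no match
9 → no match
Total matched: 3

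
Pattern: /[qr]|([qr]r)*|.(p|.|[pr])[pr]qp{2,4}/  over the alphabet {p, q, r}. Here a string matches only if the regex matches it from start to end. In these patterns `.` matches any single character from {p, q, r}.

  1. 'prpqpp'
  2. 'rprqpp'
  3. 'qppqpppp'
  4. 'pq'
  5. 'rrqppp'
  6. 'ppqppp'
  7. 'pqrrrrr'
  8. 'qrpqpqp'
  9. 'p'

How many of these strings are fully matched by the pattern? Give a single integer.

3

1 → match
2 → match
3 → match
4 → no match
5 → no match
6 → no match
7 → no match
8 → no match
9 → no match
Total matched: 3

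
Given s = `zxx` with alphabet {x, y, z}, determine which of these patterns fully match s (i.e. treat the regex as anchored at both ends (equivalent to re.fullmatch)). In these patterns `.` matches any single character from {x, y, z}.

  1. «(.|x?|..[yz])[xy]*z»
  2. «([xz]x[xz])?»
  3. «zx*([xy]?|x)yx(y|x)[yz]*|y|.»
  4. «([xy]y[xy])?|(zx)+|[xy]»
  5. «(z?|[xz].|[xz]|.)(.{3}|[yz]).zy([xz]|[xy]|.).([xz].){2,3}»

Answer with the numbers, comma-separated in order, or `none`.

1 → no match — must end with `z`
2 → match
3 → no match
4 → no match
5 → no match

2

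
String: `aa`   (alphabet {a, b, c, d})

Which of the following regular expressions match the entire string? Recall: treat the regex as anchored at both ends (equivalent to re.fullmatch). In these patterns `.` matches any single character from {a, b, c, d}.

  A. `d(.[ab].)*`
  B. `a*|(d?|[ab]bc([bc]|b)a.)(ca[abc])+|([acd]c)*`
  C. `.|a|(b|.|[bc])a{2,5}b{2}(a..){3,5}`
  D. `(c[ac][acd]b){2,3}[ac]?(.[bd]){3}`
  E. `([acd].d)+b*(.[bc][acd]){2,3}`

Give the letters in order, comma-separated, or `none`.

A → no match — must start with `d`
B → match
C → no match
D → no match — must start with `c`
E → no match

B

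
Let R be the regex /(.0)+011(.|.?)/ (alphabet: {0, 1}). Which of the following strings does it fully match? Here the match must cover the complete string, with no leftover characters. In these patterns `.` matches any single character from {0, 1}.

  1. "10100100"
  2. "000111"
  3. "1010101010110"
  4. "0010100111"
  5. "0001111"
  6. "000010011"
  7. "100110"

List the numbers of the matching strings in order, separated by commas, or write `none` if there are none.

1. "10100100" → no match
2. "000111" → match
3 → no match
4. "0010100111" → match
5. "0001111" → no match
6. "000010011" → match
7. "100110" → match

2, 4, 6, 7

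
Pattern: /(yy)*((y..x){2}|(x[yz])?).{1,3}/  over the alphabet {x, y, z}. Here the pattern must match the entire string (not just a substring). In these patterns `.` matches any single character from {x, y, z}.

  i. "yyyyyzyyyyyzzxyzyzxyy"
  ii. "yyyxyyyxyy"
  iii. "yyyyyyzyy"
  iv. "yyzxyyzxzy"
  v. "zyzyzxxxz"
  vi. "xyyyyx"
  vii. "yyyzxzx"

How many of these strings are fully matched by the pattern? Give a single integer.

3

i → no match
ii → match
iii → match
iv → match
v → no match
vi → no match
vii → no match
Total matched: 3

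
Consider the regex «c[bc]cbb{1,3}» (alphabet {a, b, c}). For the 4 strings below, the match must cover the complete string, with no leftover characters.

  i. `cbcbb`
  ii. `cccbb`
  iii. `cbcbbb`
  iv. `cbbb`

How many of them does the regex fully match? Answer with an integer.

3

i. `cbcbb` → match
ii. `cccbb` → match
iii. `cbcbbb` → match
iv. `cbbb` → no match
Total matched: 3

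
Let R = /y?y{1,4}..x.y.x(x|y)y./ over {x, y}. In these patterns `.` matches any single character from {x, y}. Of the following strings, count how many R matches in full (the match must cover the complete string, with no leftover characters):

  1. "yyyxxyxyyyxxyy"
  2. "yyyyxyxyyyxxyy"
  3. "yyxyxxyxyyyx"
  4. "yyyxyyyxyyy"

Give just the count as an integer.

1 → no match
2 → match
3 → no match
4 → match
Total matched: 2

2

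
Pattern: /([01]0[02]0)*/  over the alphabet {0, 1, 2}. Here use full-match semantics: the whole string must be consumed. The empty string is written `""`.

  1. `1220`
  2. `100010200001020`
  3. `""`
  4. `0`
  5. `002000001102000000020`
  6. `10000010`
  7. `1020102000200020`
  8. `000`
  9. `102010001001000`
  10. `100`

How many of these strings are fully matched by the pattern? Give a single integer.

2

1. `1220` → no match
2 → no match
3. `""` → match
4. `0` → no match
5 → no match
6. `10000010` → no match
7 → match
8. `000` → no match
9 → no match
10. `100` → no match
Total matched: 2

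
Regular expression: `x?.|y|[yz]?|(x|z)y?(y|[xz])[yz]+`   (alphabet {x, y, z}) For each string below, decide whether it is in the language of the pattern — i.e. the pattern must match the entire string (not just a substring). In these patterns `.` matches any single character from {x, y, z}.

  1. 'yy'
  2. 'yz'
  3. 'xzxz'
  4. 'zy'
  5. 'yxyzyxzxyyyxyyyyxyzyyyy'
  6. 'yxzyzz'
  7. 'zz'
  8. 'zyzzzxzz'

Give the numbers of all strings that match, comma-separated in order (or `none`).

1 → no match
2 → no match
3 → no match
4 → no match
5 → no match
6 → no match
7 → no match
8 → no match

none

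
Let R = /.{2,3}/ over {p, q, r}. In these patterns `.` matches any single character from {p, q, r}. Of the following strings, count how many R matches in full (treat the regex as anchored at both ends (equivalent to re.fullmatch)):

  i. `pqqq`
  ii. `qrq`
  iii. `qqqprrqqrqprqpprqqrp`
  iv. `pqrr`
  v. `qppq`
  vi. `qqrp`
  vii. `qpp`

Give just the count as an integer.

2

i. `pqqq` → no match
ii. `qrq` → match
iii → no match
iv. `pqrr` → no match
v. `qppq` → no match
vi. `qqrp` → no match
vii. `qpp` → match
Total matched: 2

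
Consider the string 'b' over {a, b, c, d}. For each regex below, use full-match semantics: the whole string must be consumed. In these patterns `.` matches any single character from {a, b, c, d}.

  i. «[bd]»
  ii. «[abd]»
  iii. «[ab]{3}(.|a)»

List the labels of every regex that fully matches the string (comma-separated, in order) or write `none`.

i → match
ii → match
iii → no match

i, ii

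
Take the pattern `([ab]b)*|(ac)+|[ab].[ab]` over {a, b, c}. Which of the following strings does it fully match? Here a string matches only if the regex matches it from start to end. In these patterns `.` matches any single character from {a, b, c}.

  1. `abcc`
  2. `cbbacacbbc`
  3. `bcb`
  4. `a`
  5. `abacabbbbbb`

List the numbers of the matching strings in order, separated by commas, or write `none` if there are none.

3

1 → no match
2 → no match
3 → match
4 → no match
5 → no match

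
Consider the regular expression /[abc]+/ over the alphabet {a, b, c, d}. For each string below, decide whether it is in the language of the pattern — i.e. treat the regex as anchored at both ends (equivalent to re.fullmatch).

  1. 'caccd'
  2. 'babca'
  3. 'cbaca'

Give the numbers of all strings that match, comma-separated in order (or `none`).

1 → no match
2 → match
3 → match

2, 3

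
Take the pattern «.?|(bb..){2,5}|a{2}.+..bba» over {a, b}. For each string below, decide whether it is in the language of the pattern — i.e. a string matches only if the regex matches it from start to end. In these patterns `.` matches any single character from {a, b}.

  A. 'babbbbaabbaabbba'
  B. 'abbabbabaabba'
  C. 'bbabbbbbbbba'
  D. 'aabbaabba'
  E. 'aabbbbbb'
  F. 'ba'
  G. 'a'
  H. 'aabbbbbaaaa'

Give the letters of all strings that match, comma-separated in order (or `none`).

A → no match
B → no match
C → match
D → match
E → no match
F → no match
G → match
H → no match

C, D, G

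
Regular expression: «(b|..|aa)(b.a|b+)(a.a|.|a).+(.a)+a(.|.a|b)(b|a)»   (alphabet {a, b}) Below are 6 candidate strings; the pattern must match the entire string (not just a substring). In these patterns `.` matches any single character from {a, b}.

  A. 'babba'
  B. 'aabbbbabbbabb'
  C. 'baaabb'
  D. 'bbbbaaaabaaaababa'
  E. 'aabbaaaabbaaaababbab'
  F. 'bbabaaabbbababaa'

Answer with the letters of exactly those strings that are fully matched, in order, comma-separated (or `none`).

none

A → no match
B → no match
C → no match
D → no match
E → no match
F → no match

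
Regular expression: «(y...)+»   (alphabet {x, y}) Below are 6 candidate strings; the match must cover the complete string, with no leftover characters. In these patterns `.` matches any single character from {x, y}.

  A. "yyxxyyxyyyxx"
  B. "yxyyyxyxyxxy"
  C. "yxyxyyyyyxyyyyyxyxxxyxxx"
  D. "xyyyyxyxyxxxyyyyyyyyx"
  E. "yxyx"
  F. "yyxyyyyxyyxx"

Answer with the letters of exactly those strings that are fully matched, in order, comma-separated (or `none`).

A → match
B → match
C → match
D → no match — must start with "y"
E → match
F → match

A, B, C, E, F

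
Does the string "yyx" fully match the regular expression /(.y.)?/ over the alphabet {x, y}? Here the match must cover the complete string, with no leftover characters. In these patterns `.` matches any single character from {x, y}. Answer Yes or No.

Yes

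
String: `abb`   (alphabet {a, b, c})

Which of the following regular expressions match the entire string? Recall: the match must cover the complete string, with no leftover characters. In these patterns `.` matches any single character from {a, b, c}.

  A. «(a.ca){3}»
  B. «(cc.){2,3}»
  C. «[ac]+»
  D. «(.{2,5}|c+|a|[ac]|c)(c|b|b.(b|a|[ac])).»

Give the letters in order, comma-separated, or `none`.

D

A → no match — must end with `ca`
B → no match — must start with `cc`
C → no match
D → match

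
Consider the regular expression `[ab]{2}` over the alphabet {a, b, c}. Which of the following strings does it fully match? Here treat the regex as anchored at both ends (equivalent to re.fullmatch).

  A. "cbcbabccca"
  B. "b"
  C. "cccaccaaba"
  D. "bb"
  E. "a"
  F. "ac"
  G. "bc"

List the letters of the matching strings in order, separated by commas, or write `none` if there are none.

A → no match
B → no match
C → no match
D → match
E → no match
F → no match
G → no match

D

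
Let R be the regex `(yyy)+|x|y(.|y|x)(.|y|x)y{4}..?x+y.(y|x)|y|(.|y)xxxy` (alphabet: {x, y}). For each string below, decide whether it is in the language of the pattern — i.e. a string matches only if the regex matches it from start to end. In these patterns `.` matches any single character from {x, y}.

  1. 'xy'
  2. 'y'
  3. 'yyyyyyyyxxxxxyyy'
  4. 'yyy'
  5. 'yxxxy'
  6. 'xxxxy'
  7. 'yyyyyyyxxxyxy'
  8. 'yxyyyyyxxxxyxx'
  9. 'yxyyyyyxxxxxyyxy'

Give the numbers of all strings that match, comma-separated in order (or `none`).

2, 3, 4, 5, 6, 7, 8

1 → no match
2 → match
3 → match
4 → match
5 → match
6 → match
7 → match
8 → match
9 → no match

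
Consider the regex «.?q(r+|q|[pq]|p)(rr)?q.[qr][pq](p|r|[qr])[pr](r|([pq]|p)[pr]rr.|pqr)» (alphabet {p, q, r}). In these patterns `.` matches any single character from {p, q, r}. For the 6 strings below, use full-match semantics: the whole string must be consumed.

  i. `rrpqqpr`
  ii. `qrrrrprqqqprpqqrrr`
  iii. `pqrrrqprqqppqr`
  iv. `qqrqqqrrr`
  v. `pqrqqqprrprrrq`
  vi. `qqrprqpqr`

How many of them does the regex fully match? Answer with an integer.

2

i → no match
ii → no match
iii → match
iv → no match
v → match
vi → no match
Total matched: 2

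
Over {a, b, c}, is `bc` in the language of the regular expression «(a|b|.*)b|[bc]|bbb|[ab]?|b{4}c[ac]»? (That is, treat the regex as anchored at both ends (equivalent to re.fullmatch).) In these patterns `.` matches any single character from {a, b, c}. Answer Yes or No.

No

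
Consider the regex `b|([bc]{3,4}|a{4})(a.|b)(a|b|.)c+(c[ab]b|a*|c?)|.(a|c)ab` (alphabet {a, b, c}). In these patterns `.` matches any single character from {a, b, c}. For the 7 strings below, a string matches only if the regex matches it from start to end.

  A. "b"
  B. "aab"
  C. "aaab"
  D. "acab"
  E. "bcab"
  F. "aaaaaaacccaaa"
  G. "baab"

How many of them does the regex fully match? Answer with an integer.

A → match
B → no match
C → match
D → match
E → match
F → match
G → match
Total matched: 6

6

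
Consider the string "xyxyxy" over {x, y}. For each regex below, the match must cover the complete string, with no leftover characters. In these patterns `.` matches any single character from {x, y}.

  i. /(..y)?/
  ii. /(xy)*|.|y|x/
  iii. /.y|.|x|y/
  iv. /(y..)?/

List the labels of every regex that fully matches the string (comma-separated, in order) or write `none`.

ii

i → no match
ii → match
iii → no match
iv → no match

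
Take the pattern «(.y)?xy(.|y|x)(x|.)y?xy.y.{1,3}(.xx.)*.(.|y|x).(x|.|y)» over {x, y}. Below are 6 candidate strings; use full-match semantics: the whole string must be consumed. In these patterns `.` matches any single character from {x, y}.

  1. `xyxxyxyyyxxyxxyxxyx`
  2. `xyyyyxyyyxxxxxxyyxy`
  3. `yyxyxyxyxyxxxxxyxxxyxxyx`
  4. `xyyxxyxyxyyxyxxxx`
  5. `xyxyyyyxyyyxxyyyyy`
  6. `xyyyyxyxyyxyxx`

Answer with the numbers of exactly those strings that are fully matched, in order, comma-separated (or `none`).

1 → match
2 → match
3 → match
4 → no match
5 → match
6 → match

1, 2, 3, 5, 6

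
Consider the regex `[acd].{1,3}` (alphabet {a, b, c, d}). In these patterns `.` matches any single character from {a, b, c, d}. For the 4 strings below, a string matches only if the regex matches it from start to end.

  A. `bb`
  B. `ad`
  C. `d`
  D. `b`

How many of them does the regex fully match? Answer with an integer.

1

A. `bb` → no match
B. `ad` → match
C. `d` → no match
D. `b` → no match
Total matched: 1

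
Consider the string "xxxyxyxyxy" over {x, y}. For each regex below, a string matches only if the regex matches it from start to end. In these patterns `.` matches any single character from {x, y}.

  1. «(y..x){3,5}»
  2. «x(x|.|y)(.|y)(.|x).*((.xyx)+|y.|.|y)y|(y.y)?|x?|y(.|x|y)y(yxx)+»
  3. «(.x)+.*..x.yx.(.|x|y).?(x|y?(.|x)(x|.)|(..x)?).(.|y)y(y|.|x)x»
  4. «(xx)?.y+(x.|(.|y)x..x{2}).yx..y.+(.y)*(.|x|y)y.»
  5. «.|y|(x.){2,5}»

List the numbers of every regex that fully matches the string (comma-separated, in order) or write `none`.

2, 5

1 → no match — must start with "y"
2 → match
3 → no match — must end with "x"
4 → no match
5 → match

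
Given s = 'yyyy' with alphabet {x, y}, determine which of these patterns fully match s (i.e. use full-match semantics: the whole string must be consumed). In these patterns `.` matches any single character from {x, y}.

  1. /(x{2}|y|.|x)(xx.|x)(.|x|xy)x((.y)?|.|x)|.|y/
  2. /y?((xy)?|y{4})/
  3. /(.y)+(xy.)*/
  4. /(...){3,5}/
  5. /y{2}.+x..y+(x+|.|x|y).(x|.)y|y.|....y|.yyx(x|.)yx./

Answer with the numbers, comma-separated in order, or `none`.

2, 3

1 → no match
2 → match
3 → match
4 → no match
5 → no match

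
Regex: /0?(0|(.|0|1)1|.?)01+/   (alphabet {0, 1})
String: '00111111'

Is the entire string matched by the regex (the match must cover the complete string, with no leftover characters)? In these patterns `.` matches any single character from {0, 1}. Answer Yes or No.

Yes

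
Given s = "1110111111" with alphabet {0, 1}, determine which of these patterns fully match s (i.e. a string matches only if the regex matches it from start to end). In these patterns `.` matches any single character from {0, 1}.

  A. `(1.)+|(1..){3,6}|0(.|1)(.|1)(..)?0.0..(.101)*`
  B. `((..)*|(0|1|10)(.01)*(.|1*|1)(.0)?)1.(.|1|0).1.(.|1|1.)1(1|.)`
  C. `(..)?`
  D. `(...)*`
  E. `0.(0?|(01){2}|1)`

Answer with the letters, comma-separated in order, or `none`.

A, B

A → match
B → match
C → no match
D → no match
E → no match — must start with "0"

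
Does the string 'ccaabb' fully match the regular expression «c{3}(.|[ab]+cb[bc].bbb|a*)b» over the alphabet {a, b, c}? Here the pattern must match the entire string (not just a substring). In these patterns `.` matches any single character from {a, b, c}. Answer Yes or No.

No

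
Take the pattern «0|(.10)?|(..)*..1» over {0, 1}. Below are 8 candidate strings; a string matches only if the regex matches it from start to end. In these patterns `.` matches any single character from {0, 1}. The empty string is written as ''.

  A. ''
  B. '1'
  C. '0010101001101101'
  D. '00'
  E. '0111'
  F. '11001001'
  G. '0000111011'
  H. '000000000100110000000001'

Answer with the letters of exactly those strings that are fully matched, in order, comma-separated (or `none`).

A → match
B → no match
C → no match
D → no match
E → no match
F → no match
G → no match
H → no match

A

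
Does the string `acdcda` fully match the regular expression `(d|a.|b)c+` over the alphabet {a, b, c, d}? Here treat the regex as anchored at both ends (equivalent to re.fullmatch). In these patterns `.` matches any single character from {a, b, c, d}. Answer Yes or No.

No

Every match must end with `c`, but `acdcda` does not.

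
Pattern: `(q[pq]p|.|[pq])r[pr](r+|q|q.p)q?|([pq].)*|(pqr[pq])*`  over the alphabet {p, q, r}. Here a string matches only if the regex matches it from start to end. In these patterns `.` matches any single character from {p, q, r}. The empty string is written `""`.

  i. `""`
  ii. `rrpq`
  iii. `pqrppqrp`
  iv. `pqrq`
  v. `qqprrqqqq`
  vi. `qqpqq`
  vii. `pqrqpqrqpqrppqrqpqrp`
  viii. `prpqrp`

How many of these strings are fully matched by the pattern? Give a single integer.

6

i → match
ii → match
iii → match
iv → match
v → no match
vi → no match
vii → match
viii → match
Total matched: 6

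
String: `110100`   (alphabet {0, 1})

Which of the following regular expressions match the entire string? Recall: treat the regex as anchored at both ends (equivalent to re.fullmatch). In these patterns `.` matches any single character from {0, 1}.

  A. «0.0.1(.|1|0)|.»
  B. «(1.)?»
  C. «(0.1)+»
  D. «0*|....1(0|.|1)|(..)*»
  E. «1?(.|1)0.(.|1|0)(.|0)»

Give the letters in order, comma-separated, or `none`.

A → no match
B → no match
C → no match — must start with `0`
D → match
E → match

D, E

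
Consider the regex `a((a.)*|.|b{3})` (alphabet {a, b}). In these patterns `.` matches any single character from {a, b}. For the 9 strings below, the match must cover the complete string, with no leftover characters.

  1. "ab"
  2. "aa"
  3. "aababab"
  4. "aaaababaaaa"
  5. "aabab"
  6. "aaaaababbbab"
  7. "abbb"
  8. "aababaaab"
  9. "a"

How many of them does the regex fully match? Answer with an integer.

1 → match
2 → match
3 → match
4 → match
5 → match
6 → no match
7 → match
8 → match
9 → match
Total matched: 8

8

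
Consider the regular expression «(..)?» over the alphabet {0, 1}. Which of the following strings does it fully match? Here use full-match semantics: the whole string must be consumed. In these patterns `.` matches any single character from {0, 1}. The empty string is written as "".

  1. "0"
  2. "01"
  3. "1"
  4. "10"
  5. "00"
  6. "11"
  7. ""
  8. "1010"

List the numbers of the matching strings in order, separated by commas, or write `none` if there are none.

1. "0" → no match
2. "01" → match
3. "1" → no match
4. "10" → match
5. "00" → match
6. "11" → match
7. "" → match
8. "1010" → no match

2, 4, 5, 6, 7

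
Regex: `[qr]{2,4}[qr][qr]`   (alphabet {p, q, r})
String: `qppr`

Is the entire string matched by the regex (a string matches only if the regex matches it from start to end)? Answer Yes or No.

No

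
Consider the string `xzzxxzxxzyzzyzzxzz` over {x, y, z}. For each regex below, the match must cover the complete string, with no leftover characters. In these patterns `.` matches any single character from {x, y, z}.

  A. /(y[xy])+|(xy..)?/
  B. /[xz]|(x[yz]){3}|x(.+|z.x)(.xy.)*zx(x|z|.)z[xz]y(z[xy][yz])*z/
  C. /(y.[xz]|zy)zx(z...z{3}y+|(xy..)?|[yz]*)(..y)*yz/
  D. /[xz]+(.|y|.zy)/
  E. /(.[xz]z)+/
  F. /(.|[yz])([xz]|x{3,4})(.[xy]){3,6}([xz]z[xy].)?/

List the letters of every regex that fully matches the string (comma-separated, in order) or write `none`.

A → no match
B → no match
C → no match — must end with `yz`
D → no match
E → match
F → no match

E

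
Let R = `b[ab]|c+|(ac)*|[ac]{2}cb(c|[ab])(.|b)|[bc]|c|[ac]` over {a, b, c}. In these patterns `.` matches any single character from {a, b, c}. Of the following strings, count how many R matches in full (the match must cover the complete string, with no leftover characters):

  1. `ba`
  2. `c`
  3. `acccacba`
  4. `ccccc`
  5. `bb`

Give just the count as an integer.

1 → match
2 → match
3 → no match
4 → match
5 → match
Total matched: 4

4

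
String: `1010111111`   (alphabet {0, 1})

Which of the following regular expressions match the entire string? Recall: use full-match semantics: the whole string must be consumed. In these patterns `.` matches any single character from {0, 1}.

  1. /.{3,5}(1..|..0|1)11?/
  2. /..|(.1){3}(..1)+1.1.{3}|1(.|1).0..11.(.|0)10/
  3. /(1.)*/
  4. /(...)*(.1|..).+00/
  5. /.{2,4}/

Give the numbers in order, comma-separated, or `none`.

1 → match
2 → no match
3 → match
4 → no match — must end with `00`
5 → no match

1, 3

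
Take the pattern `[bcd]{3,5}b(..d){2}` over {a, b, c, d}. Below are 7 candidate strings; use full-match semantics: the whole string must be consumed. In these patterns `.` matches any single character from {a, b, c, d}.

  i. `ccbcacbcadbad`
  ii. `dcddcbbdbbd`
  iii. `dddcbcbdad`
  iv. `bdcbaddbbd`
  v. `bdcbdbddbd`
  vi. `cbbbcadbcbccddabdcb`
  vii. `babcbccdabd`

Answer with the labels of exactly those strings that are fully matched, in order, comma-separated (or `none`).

iv, v

i → no match
ii. `dcddcbbdbbd` → no match
iii. `dddcbcbdad` → no match
iv. `bdcbaddbbd` → match
v. `bdcbdbddbd` → match
vi → no match — must end with `d`
vii. `babcbccdabd` → no match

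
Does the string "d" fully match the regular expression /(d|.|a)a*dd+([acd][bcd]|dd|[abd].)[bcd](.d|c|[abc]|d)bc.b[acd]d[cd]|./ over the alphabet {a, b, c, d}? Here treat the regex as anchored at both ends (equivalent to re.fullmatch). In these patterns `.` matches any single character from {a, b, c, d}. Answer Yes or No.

Yes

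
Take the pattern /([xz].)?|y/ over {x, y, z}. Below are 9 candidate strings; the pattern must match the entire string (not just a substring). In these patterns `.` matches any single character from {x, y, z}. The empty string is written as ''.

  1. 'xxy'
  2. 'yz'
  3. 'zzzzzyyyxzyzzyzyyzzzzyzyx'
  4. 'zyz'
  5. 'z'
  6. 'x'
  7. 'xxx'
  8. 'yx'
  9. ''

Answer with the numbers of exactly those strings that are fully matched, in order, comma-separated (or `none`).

1 → no match
2 → no match
3 → no match
4 → no match
5 → no match
6 → no match
7 → no match
8 → no match
9 → match

9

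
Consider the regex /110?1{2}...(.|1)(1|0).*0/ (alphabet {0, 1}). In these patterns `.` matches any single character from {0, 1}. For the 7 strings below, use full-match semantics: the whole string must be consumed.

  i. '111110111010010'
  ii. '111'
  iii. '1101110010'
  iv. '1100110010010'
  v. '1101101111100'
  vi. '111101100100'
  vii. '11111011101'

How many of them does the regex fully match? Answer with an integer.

3

i → match
ii. '111' → no match — must end with '0'
iii. '1101110010' → no match
iv → no match
v → match
vi. '111101100100' → match
vii. '11111011101' → no match — must end with '0'
Total matched: 3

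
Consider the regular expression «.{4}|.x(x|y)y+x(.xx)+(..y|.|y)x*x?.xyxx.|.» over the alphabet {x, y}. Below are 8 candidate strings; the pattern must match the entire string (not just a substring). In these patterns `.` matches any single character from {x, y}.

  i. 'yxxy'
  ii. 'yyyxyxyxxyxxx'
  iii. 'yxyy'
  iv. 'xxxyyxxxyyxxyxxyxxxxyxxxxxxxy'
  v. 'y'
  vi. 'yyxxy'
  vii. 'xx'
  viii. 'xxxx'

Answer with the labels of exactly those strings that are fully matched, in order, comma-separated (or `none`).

i → match
ii → no match
iii → match
iv → no match
v → match
vi → no match
vii → no match
viii → match

i, iii, v, viii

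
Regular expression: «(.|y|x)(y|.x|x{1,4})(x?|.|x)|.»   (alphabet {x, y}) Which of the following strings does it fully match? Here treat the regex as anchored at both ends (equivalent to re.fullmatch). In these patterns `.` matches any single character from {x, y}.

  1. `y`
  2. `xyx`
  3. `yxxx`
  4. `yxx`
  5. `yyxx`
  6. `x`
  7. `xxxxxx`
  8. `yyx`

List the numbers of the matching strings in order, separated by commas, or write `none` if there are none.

1, 2, 3, 4, 5, 6, 7, 8

1. `y` → match
2. `xyx` → match
3. `yxxx` → match
4. `yxx` → match
5. `yyxx` → match
6. `x` → match
7. `xxxxxx` → match
8. `yyx` → match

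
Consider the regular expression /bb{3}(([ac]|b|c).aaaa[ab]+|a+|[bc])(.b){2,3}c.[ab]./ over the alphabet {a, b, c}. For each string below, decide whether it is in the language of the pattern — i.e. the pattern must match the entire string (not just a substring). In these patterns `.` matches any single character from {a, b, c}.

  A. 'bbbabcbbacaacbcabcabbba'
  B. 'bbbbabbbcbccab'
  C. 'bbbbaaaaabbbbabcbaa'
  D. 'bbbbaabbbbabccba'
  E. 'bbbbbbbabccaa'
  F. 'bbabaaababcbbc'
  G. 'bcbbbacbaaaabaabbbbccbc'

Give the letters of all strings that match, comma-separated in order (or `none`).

A → no match
B → no match
C → match
D → match
E → match
F → no match
G → no match — must start with 'bb'

C, D, E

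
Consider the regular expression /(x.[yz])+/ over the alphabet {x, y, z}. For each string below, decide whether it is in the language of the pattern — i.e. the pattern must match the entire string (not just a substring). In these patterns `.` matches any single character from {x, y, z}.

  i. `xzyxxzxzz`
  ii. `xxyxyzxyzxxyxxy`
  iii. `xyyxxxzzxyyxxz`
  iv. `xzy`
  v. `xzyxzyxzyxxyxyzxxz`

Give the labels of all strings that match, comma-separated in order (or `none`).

i, ii, iv, v

i → match
ii → match
iii → no match
iv → match
v → match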